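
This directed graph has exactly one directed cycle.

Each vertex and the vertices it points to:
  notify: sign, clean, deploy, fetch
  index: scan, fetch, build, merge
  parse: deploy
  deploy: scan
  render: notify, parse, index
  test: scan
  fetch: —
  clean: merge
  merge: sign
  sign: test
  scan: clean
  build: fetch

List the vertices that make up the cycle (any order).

scan, sign, test, clean, merge

DFS with gray/black marking from clean:
clean gray
  merge gray
    sign gray
      test gray
        scan gray
          scan→clean: clean is gray → back edge
Back edge closes the cycle clean → merge → sign → test → scan → clean; its vertices are {scan, sign, test, clean, merge}.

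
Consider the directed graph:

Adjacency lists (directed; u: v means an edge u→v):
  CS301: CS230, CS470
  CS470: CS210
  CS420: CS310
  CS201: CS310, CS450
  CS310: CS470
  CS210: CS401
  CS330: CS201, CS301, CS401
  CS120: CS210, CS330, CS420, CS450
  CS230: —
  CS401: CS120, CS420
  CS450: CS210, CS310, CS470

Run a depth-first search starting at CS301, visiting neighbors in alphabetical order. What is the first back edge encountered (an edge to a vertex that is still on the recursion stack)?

DFS from CS301 (visiting neighbors in alphabetical order); mark gray on enter, black on exit:
CS301 gray
  CS230 gray
  CS230 black
  CS470 gray
    CS210 gray
      CS401 gray
        CS120 gray
          CS120→CS210: CS210 is gray → back edge
First back edge: CS120 → CS210.

CS120→CS210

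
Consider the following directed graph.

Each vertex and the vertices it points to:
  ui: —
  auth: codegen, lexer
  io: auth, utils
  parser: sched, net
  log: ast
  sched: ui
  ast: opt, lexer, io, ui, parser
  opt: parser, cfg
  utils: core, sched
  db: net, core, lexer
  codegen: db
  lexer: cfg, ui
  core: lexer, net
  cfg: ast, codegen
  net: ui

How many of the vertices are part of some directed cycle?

A vertex is on a directed cycle iff it belongs to a strongly connected component of size ≥ 2 (or has a self-loop).
The vertices on cycles are {db, io, ast, cfg, opt, auth, core, lexer, utils, codegen} — 10 in total.

10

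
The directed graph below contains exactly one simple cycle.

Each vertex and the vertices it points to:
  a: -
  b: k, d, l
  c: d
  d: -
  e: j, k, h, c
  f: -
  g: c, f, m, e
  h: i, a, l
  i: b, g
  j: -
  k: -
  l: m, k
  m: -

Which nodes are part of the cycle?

e, g, h, i

DFS with gray/black marking from h:
h gray
  i gray
    b gray
      k gray
      k black
      d gray
      d black
      l gray
        m gray
        m black
        l→k: k black — skip
      l black
    b black
    g gray
      c gray
        c→d: d black — skip
      c black
      f gray
      f black
      g→m: m black — skip
      e gray
        j gray
        j black
        e→k: k black — skip
        e→h: h is gray → back edge
Back edge closes the cycle h → i → g → e → h; its vertices are {e, g, h, i}.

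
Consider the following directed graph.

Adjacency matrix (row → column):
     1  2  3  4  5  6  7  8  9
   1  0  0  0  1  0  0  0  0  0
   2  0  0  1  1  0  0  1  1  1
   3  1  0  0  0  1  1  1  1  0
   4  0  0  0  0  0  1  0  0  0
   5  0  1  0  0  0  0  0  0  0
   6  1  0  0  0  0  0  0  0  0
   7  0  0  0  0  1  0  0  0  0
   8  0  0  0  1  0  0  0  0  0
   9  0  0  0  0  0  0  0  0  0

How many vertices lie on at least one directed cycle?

7

A vertex is on a directed cycle iff it belongs to a strongly connected component of size ≥ 2 (or has a self-loop).
The vertices on cycles are {1, 2, 3, 4, 5, 6, 7} — 7 in total.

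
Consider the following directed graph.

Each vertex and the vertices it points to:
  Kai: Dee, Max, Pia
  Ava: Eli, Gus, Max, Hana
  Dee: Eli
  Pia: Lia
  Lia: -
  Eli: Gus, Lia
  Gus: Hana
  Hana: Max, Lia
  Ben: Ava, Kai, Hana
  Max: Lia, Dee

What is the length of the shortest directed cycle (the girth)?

5

For each vertex v, BFS finds the shortest path from v back to v.
The shortest such closed walk is Dee → Eli → Gus → Hana → Max → Dee, length 5.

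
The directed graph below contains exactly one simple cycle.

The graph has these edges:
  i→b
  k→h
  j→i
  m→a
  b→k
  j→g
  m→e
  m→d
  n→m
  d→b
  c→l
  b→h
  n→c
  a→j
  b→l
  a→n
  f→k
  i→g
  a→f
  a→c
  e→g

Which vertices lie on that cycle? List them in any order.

DFS with gray/black marking from n:
n gray
  c gray
    l gray
    l black
  c black
  m gray
    d gray
      b gray
        b→l: l black — skip
        k gray
          h gray
          h black
        k black
        b→h: h black — skip
      b black
    d black
    a gray
      j gray
        g gray
        g black
        i gray
          i→b: b black — skip
          i→g: g black — skip
        i black
      j black
      a→c: c black — skip
      f gray
        f→k: k black — skip
      f black
      a→n: n is gray → back edge
Back edge closes the cycle n → m → a → n; its vertices are {a, m, n}.

a, m, n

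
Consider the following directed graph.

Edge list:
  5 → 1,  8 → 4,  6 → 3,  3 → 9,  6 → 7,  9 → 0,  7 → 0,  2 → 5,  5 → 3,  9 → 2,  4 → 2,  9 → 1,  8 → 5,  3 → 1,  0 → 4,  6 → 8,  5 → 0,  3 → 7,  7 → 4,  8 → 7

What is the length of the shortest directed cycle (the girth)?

For each vertex v, BFS finds the shortest path from v back to v.
The shortest such closed walk is 3 → 9 → 2 → 5 → 3, length 4.

4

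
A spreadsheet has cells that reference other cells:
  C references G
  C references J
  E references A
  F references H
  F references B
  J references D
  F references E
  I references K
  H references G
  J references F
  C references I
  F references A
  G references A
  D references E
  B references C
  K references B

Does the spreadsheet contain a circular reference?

Yes

DFS with white/gray/black marking, starting from A:
A gray
A black
B gray
  C gray
    G gray
      G→A: A black — skip
    G black
    J gray
      F gray
        F→A: A black — skip
        F→B: B is gray → back edge
Back edge found, so a cycle exists: B → C → J → F → B.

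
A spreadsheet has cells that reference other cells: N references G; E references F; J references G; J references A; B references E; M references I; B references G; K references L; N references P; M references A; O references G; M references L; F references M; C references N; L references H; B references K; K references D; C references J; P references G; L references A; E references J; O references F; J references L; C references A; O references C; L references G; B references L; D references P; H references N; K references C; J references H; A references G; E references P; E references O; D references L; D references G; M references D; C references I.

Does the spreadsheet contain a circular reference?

No

DFS with white/gray/black marking, starting from P:
P gray
  G gray
  G black
P black
A gray
  A→G: G black — skip
A black
B gray
  K gray
    D gray
      L gray
        L→G: G black — skip
        H gray
          N gray
            N→G: G black — skip
            N→P: P black — skip
          N black
        H black
        L→A: A black — skip
      L black
      D→P: P black — skip
      D→G: G black — skip
    D black
    K→L: L black — skip
    C gray
      C→A: A black — skip
      I gray
      I black
      J gray
        J→A: A black — skip
        J→H: H black — skip
        J→L: L black — skip
        J→G: G black — skip
      J black
      C→N: N black — skip
    C black
  K black
  B→G: G black — skip
  B→L: L black — skip
  E gray
    E→P: P black — skip
    E→J: J black — skip
    O gray
      O→C: C black — skip
      O→G: G black — skip
      F gray
        M gray
          M→L: L black — skip
          M→D: D black — skip
          M→A: A black — skip
          M→I: I black — skip
        M black
      F black
    O black
    E→F: F black — skip
  E black
B black
Every edge goes to a white or black vertex — no back edge, so the graph is acyclic.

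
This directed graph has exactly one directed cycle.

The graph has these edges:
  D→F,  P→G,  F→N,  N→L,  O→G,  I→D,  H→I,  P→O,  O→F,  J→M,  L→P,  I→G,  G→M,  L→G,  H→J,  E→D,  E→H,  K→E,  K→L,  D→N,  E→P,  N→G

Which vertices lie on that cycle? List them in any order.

F, L, N, O, P

DFS with gray/black marking from P:
P gray
  O gray
    F gray
      N gray
        G gray
          M gray
          M black
        G black
        L gray
          L→G: G black — skip
          L→P: P is gray → back edge
Back edge closes the cycle P → O → F → N → L → P; its vertices are {F, L, N, O, P}.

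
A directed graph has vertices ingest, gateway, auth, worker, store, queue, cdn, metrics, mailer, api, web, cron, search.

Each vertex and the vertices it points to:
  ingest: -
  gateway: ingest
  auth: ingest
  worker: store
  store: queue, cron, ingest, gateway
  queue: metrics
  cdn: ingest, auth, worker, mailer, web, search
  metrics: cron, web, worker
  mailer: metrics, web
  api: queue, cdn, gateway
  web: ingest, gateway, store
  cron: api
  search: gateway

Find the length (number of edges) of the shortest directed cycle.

4

For each vertex v, BFS finds the shortest path from v back to v.
The shortest such closed walk is cron → api → queue → metrics → cron, length 4.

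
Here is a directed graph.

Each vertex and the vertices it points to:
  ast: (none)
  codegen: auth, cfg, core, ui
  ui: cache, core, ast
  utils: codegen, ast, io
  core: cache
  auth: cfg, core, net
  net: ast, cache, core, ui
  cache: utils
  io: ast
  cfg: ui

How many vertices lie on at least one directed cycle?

8

A vertex is on a directed cycle iff it belongs to a strongly connected component of size ≥ 2 (or has a self-loop).
The vertices on cycles are {ui, cfg, net, auth, core, cache, utils, codegen} — 8 in total.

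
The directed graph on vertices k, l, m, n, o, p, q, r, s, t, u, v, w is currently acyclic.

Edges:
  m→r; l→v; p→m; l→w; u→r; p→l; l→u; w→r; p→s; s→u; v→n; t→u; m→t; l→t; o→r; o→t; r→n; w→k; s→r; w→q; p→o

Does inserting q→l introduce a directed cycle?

Yes

Adding q→l creates a cycle iff l can already reach q.
Path from l: l → w → q.
So l → … → q → l is a cycle.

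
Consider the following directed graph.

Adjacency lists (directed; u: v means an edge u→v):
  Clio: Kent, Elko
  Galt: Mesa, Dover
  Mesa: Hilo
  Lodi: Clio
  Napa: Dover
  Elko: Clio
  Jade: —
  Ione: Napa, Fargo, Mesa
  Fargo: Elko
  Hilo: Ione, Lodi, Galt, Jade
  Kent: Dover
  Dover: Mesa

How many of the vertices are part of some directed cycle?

11

A vertex is on a directed cycle iff it belongs to a strongly connected component of size ≥ 2 (or has a self-loop).
The vertices on cycles are {Clio, Elko, Galt, Hilo, Ione, Kent, Lodi, Mesa, Napa, Dover, Fargo} — 11 in total.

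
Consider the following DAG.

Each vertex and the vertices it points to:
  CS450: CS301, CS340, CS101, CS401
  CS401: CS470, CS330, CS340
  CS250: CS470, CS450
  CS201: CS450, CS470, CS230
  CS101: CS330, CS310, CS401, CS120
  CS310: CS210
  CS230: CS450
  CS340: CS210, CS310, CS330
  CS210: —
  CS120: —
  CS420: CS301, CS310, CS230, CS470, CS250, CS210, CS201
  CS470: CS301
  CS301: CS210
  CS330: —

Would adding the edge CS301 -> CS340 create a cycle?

Adding CS301→CS340 creates a cycle iff CS340 can already reach CS301.
Explore from CS340: no path reaches CS301. The graph stays acyclic.

No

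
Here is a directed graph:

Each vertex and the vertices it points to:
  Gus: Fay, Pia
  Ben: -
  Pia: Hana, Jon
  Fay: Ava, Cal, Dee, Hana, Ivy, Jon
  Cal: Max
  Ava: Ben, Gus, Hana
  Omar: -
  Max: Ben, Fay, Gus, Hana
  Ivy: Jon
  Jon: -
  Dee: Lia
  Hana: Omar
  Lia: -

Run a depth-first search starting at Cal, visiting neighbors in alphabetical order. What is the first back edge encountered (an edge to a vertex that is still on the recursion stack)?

DFS from Cal (visiting neighbors in alphabetical order); mark gray on enter, black on exit:
Cal gray
  Max gray
    Ben gray
    Ben black
    Fay gray
      Ava gray
        Ava→Ben: Ben black — skip
        Gus gray
          Gus→Fay: Fay is gray → back edge
First back edge: Gus → Fay.

Gus->Fay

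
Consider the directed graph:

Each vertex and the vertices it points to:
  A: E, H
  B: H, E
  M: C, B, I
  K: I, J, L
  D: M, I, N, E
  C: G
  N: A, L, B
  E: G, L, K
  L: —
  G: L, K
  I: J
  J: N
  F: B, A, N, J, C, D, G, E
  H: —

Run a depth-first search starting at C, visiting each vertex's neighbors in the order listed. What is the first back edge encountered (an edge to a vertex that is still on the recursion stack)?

DFS from C (visiting each vertex's neighbors in the order listed); mark gray on enter, black on exit:
C gray
  G gray
    L gray
    L black
    K gray
      I gray
        J gray
          N gray
            A gray
              E gray
                E→G: G is gray → back edge
First back edge: E → G.

E->G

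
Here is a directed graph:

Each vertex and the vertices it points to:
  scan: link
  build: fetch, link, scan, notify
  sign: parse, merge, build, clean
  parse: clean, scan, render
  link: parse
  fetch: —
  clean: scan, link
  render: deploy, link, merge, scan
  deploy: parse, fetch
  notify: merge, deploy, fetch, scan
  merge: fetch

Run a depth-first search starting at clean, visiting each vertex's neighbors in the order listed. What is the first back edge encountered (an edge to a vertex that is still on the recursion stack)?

parse→clean

DFS from clean (visiting each vertex's neighbors in the order listed); mark gray on enter, black on exit:
clean gray
  scan gray
    link gray
      parse gray
        parse→clean: clean is gray → back edge
First back edge: parse → clean.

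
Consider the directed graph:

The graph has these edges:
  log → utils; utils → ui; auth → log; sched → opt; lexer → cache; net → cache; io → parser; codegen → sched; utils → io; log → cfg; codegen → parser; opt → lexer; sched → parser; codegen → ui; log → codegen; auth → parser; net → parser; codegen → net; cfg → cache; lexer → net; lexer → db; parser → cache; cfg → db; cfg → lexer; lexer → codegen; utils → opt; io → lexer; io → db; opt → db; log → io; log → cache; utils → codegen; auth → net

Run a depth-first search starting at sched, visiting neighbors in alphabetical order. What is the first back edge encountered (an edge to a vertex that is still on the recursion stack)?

DFS from sched (visiting neighbors in alphabetical order); mark gray on enter, black on exit:
sched gray
  opt gray
    db gray
    db black
    lexer gray
      cache gray
      cache black
      codegen gray
        net gray
          net→cache: cache black — skip
          parser gray
            parser→cache: cache black — skip
          parser black
        net black
        codegen→parser: parser black — skip
        codegen→sched: sched is gray → back edge
First back edge: codegen → sched.

codegen→sched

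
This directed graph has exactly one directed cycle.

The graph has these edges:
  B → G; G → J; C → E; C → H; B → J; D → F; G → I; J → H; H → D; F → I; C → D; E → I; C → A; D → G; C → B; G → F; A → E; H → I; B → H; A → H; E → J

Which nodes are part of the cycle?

DFS with gray/black marking from D:
D gray
  F gray
    I gray
    I black
  F black
  G gray
    G→F: F black — skip
    J gray
      H gray
        H→I: I black — skip
        H→D: D is gray → back edge
Back edge closes the cycle D → G → J → H → D; its vertices are {D, G, H, J}.

D, G, H, J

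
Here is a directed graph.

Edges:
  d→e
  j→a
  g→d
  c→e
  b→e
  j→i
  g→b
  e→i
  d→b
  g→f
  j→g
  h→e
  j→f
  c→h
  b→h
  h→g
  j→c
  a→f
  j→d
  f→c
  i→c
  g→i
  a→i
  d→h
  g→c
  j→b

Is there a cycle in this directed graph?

Yes

DFS with white/gray/black marking, starting from e:
e gray
  i gray
    c gray
      h gray
        h→e: e is gray → back edge
Back edge found, so a cycle exists: e → i → c → h → e.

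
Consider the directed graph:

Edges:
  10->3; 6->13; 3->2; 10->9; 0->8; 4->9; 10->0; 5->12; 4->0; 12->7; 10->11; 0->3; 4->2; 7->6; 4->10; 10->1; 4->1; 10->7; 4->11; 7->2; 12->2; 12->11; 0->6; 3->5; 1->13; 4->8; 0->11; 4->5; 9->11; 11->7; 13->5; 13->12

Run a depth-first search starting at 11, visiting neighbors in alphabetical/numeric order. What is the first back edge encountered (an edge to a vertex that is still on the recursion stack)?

12→7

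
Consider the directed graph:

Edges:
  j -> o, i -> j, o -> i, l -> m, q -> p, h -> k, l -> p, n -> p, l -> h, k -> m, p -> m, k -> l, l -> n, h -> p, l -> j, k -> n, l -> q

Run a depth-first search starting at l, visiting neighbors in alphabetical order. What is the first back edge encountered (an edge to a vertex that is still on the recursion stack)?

DFS from l (visiting neighbors in alphabetical order); mark gray on enter, black on exit:
l gray
  h gray
    k gray
      k→l: l is gray → back edge
First back edge: k → l.

k->l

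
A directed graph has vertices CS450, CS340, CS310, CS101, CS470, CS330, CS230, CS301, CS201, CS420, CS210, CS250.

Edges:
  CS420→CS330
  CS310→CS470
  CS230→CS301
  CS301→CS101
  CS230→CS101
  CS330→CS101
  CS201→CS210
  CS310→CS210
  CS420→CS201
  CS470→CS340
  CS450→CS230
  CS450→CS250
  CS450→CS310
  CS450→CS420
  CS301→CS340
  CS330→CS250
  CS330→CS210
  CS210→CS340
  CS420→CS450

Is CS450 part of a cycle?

CS450 is on a cycle iff CS450 can reach itself via ≥1 edge.
CS450 → CS420 → CS450 — yes.

Yes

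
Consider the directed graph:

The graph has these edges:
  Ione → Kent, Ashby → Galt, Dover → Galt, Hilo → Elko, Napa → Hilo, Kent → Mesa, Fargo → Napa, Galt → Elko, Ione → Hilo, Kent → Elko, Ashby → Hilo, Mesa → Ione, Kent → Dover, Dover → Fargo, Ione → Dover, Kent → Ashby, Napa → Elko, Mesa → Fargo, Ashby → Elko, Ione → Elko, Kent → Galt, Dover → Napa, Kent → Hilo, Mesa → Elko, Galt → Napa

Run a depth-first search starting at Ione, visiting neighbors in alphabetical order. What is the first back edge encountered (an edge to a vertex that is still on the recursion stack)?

Mesa->Ione

DFS from Ione (visiting neighbors in alphabetical order); mark gray on enter, black on exit:
Ione gray
  Dover gray
    Fargo gray
      Napa gray
        Elko gray
        Elko black
        Hilo gray
          Hilo→Elko: Elko black — skip
        Hilo black
      Napa black
    Fargo black
    Galt gray
      Galt→Elko: Elko black — skip
      Galt→Napa: Napa black — skip
    Galt black
    Dover→Napa: Napa black — skip
  Dover black
  Ione→Elko: Elko black — skip
  Ione→Hilo: Hilo black — skip
  Kent gray
    Ashby gray
      Ashby→Elko: Elko black — skip
      Ashby→Galt: Galt black — skip
      Ashby→Hilo: Hilo black — skip
    Ashby black
    Kent→Dover: Dover black — skip
    Kent→Elko: Elko black — skip
    Kent→Galt: Galt black — skip
    Kent→Hilo: Hilo black — skip
    Mesa gray
      Mesa→Elko: Elko black — skip
      Mesa→Fargo: Fargo black — skip
      Mesa→Ione: Ione is gray → back edge
First back edge: Mesa → Ione.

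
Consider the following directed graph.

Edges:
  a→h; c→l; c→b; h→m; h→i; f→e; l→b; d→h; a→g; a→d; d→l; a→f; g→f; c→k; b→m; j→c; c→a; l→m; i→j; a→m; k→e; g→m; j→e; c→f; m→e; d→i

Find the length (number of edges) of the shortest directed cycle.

For each vertex v, BFS finds the shortest path from v back to v.
The shortest such closed walk is c → a → h → i → j → c, length 5.

5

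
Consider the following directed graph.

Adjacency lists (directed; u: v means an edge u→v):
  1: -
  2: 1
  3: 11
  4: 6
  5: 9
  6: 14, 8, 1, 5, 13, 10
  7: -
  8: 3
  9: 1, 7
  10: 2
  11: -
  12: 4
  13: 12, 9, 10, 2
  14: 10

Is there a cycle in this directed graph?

DFS with white/gray/black marking, starting from 10:
10 gray
  2 gray
    1 gray
    1 black
  2 black
10 black
3 gray
  11 gray
  11 black
3 black
4 gray
  6 gray
    14 gray
      14→10: 10 black — skip
    14 black
    8 gray
      8→3: 3 black — skip
    8 black
    6→1: 1 black — skip
    5 gray
      9 gray
        9→1: 1 black — skip
        7 gray
        7 black
      9 black
    5 black
    13 gray
      12 gray
        12→4: 4 is gray → back edge
Back edge found, so a cycle exists: 4 → 6 → 13 → 12 → 4.

Yes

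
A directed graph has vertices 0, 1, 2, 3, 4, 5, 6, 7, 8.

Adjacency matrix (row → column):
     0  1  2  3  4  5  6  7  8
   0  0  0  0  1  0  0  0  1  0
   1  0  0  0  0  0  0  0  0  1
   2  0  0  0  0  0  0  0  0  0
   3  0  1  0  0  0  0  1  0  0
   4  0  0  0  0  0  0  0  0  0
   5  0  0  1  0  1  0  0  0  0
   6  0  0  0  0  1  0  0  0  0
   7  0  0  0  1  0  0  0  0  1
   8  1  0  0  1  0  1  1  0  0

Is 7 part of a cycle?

Yes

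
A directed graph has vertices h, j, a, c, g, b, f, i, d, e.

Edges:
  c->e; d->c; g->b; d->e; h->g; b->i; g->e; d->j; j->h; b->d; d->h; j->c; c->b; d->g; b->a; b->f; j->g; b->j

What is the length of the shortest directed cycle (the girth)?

For each vertex v, BFS finds the shortest path from v back to v.
The shortest such closed walk is b → j → g → b, length 3.

3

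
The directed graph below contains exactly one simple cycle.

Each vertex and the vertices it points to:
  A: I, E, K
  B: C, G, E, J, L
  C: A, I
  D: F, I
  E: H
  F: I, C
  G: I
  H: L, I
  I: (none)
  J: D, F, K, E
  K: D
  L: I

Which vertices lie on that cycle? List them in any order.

DFS with gray/black marking from C:
C gray
  A gray
    I gray
    I black
    E gray
      H gray
        L gray
          L→I: I black — skip
        L black
        H→I: I black — skip
      H black
    E black
    K gray
      D gray
        F gray
          F→I: I black — skip
          F→C: C is gray → back edge
Back edge closes the cycle C → A → K → D → F → C; its vertices are {A, C, D, F, K}.

A, C, D, F, K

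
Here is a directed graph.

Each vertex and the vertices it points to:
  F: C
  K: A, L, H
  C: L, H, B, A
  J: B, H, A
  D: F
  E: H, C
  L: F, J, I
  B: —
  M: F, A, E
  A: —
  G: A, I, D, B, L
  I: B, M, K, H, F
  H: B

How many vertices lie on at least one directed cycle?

7

A vertex is on a directed cycle iff it belongs to a strongly connected component of size ≥ 2 (or has a self-loop).
The vertices on cycles are {C, E, F, I, K, L, M} — 7 in total.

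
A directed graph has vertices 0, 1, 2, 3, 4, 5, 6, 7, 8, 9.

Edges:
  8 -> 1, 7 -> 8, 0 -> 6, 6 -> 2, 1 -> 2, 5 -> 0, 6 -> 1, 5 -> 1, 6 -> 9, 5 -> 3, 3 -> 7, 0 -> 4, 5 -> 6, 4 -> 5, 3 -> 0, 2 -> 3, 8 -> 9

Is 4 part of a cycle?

Yes

4 is on a cycle iff 4 can reach itself via ≥1 edge.
4 → 5 → 0 → 4 — yes.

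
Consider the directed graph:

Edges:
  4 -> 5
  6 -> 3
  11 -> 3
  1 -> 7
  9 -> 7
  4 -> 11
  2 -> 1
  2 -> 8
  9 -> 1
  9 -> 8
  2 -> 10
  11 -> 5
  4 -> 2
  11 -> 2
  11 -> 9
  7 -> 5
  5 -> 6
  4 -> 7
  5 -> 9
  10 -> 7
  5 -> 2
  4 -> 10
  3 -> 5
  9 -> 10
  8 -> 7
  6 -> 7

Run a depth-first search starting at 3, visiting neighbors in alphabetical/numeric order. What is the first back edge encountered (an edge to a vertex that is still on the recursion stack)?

DFS from 3 (visiting neighbors in alphabetical/numeric order); mark gray on enter, black on exit:
3 gray
  5 gray
    2 gray
      1 gray
        7 gray
          7→5: 5 is gray → back edge
First back edge: 7 → 5.

7→5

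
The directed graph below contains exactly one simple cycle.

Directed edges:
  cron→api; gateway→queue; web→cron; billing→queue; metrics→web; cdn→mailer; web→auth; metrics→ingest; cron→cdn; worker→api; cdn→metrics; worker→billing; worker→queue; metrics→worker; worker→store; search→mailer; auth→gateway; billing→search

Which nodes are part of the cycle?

DFS with gray/black marking from metrics:
metrics gray
  ingest gray
  ingest black
  worker gray
    store gray
    store black
    queue gray
    queue black
    api gray
    api black
    billing gray
      search gray
        mailer gray
        mailer black
      search black
      billing→queue: queue black — skip
    billing black
  worker black
  web gray
    cron gray
      cron→api: api black — skip
      cdn gray
        cdn→mailer: mailer black — skip
        cdn→metrics: metrics is gray → back edge
Back edge closes the cycle metrics → web → cron → cdn → metrics; its vertices are {cdn, web, cron, metrics}.

cdn, web, cron, metrics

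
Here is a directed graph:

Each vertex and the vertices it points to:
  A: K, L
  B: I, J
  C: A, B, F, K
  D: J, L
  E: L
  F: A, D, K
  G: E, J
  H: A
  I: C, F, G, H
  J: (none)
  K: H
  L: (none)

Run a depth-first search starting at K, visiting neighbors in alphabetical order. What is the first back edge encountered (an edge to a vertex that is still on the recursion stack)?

A→K

DFS from K (visiting neighbors in alphabetical order); mark gray on enter, black on exit:
K gray
  H gray
    A gray
      A→K: K is gray → back edge
First back edge: A → K.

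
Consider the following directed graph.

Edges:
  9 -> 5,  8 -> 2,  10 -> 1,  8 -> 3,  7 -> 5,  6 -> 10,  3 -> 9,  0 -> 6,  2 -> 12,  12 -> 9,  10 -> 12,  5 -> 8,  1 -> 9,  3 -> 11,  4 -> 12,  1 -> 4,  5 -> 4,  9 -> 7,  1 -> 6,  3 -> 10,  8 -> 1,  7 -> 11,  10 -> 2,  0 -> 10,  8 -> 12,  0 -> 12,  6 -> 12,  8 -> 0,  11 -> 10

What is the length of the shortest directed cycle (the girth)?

For each vertex v, BFS finds the shortest path from v back to v.
The shortest such closed walk is 1 → 6 → 10 → 1, length 3.

3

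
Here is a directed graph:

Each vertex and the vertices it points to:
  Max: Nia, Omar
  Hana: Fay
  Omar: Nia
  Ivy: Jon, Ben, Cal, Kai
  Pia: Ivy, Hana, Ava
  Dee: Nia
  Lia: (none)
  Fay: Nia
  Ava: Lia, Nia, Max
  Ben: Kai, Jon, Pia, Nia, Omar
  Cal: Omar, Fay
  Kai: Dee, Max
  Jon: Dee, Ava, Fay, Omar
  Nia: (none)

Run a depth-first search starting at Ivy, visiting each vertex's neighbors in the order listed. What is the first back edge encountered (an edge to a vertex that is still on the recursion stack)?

Pia->Ivy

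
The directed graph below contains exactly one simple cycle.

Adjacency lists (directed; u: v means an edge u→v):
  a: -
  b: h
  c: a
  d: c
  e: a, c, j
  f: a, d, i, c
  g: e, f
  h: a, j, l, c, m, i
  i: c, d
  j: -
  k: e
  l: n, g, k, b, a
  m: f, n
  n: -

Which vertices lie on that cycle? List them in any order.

DFS with gray/black marking from l:
l gray
  n gray
  n black
  g gray
    e gray
      a gray
      a black
      c gray
        c→a: a black — skip
      c black
      j gray
      j black
    e black
    f gray
      f→a: a black — skip
      d gray
        d→c: c black — skip
      d black
      i gray
        i→c: c black — skip
        i→d: d black — skip
      i black
      f→c: c black — skip
    f black
  g black
  k gray
    k→e: e black — skip
  k black
  b gray
    h gray
      h→a: a black — skip
      h→j: j black — skip
      h→l: l is gray → back edge
Back edge closes the cycle l → b → h → l; its vertices are {b, h, l}.

b, h, l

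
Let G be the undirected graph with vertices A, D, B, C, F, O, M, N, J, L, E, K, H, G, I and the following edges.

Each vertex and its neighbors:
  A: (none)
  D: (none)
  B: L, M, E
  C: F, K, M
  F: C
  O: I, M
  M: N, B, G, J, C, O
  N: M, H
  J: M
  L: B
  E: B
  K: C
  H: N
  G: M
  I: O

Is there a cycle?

No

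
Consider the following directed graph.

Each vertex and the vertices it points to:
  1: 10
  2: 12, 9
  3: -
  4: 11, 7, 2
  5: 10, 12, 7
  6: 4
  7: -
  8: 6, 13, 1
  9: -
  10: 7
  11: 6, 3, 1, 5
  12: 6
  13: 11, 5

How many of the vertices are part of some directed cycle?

6

A vertex is on a directed cycle iff it belongs to a strongly connected component of size ≥ 2 (or has a self-loop).
The vertices on cycles are {2, 4, 5, 6, 11, 12} — 6 in total.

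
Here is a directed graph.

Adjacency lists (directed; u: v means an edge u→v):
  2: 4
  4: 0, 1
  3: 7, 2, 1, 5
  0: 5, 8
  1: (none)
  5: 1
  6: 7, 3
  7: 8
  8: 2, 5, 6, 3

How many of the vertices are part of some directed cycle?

A vertex is on a directed cycle iff it belongs to a strongly connected component of size ≥ 2 (or has a self-loop).
The vertices on cycles are {0, 2, 3, 4, 6, 7, 8} — 7 in total.

7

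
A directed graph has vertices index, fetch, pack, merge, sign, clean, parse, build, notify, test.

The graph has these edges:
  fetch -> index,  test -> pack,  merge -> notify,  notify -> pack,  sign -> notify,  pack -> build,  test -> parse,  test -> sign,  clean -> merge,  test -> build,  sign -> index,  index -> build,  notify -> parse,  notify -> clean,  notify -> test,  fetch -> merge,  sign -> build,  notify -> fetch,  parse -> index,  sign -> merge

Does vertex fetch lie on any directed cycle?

Yes

fetch is on a cycle iff fetch can reach itself via ≥1 edge.
fetch → merge → notify → fetch — yes.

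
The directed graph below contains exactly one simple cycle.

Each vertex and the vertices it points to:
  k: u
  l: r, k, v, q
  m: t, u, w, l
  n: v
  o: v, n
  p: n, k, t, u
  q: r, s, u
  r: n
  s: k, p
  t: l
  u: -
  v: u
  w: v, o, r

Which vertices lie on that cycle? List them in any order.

l, p, q, s, t

DFS with gray/black marking from t:
t gray
  l gray
    r gray
      n gray
        v gray
          u gray
          u black
        v black
      n black
    r black
    k gray
      k→u: u black — skip
    k black
    l→v: v black — skip
    q gray
      q→r: r black — skip
      s gray
        s→k: k black — skip
        p gray
          p→n: n black — skip
          p→k: k black — skip
          p→t: t is gray → back edge
Back edge closes the cycle t → l → q → s → p → t; its vertices are {l, p, q, s, t}.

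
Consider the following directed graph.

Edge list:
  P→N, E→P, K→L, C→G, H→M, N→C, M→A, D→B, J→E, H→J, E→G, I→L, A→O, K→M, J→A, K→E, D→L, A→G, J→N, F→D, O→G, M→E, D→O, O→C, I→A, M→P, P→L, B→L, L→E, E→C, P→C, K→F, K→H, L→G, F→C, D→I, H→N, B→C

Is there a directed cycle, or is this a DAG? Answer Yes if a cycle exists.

DFS with white/gray/black marking, starting from M:
M gray
  P gray
    N gray
      C gray
        G gray
        G black
      C black
    N black
    P→C: C black — skip
    L gray
      E gray
        E→G: G black — skip
        E→P: P is gray → back edge
Back edge found, so a cycle exists: P → L → E → P.

Yes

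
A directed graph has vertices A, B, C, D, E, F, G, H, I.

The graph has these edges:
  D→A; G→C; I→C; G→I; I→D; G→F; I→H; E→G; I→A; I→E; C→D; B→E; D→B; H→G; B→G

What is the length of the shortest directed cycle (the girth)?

3

For each vertex v, BFS finds the shortest path from v back to v.
The shortest such closed walk is G → I → H → G, length 3.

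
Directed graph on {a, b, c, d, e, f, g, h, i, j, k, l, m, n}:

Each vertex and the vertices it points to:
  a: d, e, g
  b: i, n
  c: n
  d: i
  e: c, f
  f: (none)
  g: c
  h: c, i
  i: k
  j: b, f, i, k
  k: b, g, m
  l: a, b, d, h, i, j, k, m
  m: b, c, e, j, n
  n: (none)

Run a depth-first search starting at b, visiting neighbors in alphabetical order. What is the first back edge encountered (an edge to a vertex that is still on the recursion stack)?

k→b

DFS from b (visiting neighbors in alphabetical order); mark gray on enter, black on exit:
b gray
  i gray
    k gray
      k→b: b is gray → back edge
First back edge: k → b.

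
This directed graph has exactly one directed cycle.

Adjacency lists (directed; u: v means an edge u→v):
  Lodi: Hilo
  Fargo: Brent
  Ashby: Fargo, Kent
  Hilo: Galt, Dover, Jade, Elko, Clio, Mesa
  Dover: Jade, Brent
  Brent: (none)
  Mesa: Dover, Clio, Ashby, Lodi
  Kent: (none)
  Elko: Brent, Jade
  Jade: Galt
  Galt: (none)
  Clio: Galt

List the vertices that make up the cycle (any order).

DFS with gray/black marking from Hilo:
Hilo gray
  Galt gray
  Galt black
  Dover gray
    Jade gray
      Jade→Galt: Galt black — skip
    Jade black
    Brent gray
    Brent black
  Dover black
  Hilo→Jade: Jade black — skip
  Elko gray
    Elko→Brent: Brent black — skip
    Elko→Jade: Jade black — skip
  Elko black
  Clio gray
    Clio→Galt: Galt black — skip
  Clio black
  Mesa gray
    Mesa→Dover: Dover black — skip
    Mesa→Clio: Clio black — skip
    Ashby gray
      Fargo gray
        Fargo→Brent: Brent black — skip
      Fargo black
      Kent gray
      Kent black
    Ashby black
    Lodi gray
      Lodi→Hilo: Hilo is gray → back edge
Back edge closes the cycle Hilo → Mesa → Lodi → Hilo; its vertices are {Hilo, Lodi, Mesa}.

Hilo, Lodi, Mesa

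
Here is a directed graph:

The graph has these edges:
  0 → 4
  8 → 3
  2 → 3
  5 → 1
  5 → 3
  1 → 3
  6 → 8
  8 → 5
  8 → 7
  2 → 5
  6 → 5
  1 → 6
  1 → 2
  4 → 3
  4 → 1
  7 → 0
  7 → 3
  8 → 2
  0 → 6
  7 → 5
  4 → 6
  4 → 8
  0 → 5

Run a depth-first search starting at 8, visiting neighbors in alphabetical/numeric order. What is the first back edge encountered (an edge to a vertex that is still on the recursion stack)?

DFS from 8 (visiting neighbors in alphabetical/numeric order); mark gray on enter, black on exit:
8 gray
  2 gray
    3 gray
    3 black
    5 gray
      1 gray
        1→2: 2 is gray → back edge
First back edge: 1 → 2.

1->2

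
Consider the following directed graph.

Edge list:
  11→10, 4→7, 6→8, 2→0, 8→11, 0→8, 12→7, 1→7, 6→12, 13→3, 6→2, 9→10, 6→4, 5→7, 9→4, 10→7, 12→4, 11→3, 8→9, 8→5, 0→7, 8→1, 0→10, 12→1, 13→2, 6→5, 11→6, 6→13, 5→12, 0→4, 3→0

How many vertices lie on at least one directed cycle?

A vertex is on a directed cycle iff it belongs to a strongly connected component of size ≥ 2 (or has a self-loop).
The vertices on cycles are {0, 2, 3, 6, 8, 11, 13} — 7 in total.

7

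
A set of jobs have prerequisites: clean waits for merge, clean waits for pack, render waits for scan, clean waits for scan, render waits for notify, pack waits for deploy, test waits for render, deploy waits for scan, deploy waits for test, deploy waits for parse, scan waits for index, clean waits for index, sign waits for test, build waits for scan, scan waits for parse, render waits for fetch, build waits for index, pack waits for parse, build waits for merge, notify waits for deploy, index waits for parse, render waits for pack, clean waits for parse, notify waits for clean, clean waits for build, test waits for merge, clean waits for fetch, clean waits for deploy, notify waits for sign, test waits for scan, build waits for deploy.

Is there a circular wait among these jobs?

Yes

DFS with white/gray/black marking, starting from deploy:
deploy gray
  test gray
    scan gray
      parse gray
      parse black
      index gray
        index→parse: parse black — skip
      index black
    scan black
    render gray
      notify gray
        sign gray
          sign→test: test is gray → back edge
Back edge found, so a cycle exists: test → render → notify → sign → test.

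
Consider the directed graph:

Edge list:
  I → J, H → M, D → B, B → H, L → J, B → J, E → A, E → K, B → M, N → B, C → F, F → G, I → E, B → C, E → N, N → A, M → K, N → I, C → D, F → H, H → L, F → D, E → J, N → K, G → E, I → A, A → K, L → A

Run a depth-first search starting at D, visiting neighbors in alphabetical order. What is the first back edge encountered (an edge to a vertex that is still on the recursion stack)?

DFS from D (visiting neighbors in alphabetical order); mark gray on enter, black on exit:
D gray
  B gray
    C gray
      C→D: D is gray → back edge
First back edge: C → D.

C→D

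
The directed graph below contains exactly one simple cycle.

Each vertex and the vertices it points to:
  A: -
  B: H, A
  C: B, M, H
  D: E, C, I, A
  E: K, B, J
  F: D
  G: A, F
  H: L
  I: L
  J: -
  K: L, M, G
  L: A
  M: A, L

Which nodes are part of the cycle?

D, E, F, G, K

DFS with gray/black marking from G:
G gray
  A gray
  A black
  F gray
    D gray
      E gray
        K gray
          L gray
            L→A: A black — skip
          L black
          M gray
            M→A: A black — skip
            M→L: L black — skip
          M black
          K→G: G is gray → back edge
Back edge closes the cycle G → F → D → E → K → G; its vertices are {D, E, F, G, K}.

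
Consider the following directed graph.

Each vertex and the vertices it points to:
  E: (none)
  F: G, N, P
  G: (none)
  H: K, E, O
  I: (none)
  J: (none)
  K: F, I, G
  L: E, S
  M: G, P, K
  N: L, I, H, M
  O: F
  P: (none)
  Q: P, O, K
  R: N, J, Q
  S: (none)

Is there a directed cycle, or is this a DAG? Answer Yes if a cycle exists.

Yes

DFS with white/gray/black marking, starting from N:
N gray
  L gray
    E gray
    E black
    S gray
    S black
  L black
  I gray
  I black
  H gray
    K gray
      F gray
        G gray
        G black
        F→N: N is gray → back edge
Back edge found, so a cycle exists: N → H → K → F → N.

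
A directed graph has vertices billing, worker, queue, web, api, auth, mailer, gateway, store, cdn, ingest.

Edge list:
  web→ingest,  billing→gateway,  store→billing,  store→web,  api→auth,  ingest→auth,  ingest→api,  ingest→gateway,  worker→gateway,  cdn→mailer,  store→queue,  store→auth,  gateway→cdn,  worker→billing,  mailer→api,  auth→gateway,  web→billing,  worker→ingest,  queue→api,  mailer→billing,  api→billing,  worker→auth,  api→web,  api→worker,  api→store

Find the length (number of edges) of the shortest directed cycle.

For each vertex v, BFS finds the shortest path from v back to v.
The shortest such closed walk is api → web → ingest → api, length 3.

3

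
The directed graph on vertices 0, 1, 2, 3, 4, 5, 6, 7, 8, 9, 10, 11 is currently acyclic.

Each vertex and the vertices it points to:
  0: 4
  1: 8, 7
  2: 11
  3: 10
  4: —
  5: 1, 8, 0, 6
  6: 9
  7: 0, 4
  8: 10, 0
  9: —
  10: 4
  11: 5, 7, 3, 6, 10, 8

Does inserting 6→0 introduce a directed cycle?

Adding 6→0 creates a cycle iff 0 can already reach 6.
Explore from 0: no path reaches 6. The graph stays acyclic.

No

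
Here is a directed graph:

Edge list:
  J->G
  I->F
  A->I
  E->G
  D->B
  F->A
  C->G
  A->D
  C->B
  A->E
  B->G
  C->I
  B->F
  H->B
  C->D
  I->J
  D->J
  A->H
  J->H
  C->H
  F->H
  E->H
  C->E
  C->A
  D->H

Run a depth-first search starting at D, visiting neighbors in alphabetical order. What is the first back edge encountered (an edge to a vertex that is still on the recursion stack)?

DFS from D (visiting neighbors in alphabetical order); mark gray on enter, black on exit:
D gray
  B gray
    F gray
      A gray
        A→D: D is gray → back edge
First back edge: A → D.

A→D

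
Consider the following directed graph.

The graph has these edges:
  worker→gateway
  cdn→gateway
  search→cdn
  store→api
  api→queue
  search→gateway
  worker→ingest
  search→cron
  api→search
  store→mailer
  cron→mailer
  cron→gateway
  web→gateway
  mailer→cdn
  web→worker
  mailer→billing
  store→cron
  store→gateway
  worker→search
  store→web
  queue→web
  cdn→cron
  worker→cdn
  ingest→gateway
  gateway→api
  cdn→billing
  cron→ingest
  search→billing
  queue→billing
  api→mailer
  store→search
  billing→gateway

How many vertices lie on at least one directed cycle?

11

A vertex is on a directed cycle iff it belongs to a strongly connected component of size ≥ 2 (or has a self-loop).
The vertices on cycles are {api, cdn, web, cron, queue, ingest, mailer, search, worker, billing, gateway} — 11 in total.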